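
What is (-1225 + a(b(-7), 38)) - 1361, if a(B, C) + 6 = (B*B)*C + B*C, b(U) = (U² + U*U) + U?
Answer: 315544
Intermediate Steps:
b(U) = U + 2*U² (b(U) = (U² + U²) + U = 2*U² + U = U + 2*U²)
a(B, C) = -6 + B*C + C*B² (a(B, C) = -6 + ((B*B)*C + B*C) = -6 + (B²*C + B*C) = -6 + (C*B² + B*C) = -6 + (B*C + C*B²) = -6 + B*C + C*B²)
(-1225 + a(b(-7), 38)) - 1361 = (-1225 + (-6 - 7*(1 + 2*(-7))*38 + 38*(-7*(1 + 2*(-7)))²)) - 1361 = (-1225 + (-6 - 7*(1 - 14)*38 + 38*(-7*(1 - 14))²)) - 1361 = (-1225 + (-6 - 7*(-13)*38 + 38*(-7*(-13))²)) - 1361 = (-1225 + (-6 + 91*38 + 38*91²)) - 1361 = (-1225 + (-6 + 3458 + 38*8281)) - 1361 = (-1225 + (-6 + 3458 + 314678)) - 1361 = (-1225 + 318130) - 1361 = 316905 - 1361 = 315544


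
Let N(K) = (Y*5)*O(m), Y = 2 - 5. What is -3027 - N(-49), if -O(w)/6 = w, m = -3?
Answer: -2757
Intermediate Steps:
Y = -3
O(w) = -6*w
N(K) = -270 (N(K) = (-3*5)*(-6*(-3)) = -15*18 = -270)
-3027 - N(-49) = -3027 - 1*(-270) = -3027 + 270 = -2757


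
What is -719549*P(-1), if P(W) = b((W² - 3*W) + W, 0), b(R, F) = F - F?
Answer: 0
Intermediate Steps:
b(R, F) = 0
P(W) = 0
-719549*P(-1) = -719549*0 = 0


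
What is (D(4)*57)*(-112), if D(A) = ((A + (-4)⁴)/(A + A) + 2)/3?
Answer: -73416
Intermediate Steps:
D(A) = ⅔ + (256 + A)/(6*A) (D(A) = ((A + 256)/((2*A)) + 2)/3 = ((256 + A)*(1/(2*A)) + 2)/3 = ((256 + A)/(2*A) + 2)/3 = (2 + (256 + A)/(2*A))/3 = ⅔ + (256 + A)/(6*A))
(D(4)*57)*(-112) = (((⅙)*(256 + 5*4)/4)*57)*(-112) = (((⅙)*(¼)*(256 + 20))*57)*(-112) = (((⅙)*(¼)*276)*57)*(-112) = ((23/2)*57)*(-112) = (1311/2)*(-112) = -73416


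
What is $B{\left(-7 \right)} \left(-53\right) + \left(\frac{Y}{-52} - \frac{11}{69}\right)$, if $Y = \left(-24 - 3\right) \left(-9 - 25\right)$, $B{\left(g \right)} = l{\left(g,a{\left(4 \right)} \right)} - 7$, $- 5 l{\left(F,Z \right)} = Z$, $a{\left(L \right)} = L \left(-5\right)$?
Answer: $\frac{253289}{1794} \approx 141.19$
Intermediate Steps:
$a{\left(L \right)} = - 5 L$
$l{\left(F,Z \right)} = - \frac{Z}{5}$
$B{\left(g \right)} = -3$ ($B{\left(g \right)} = - \frac{\left(-5\right) 4}{5} - 7 = \left(- \frac{1}{5}\right) \left(-20\right) - 7 = 4 - 7 = -3$)
$Y = 918$ ($Y = \left(-27\right) \left(-34\right) = 918$)
$B{\left(-7 \right)} \left(-53\right) + \left(\frac{Y}{-52} - \frac{11}{69}\right) = \left(-3\right) \left(-53\right) + \left(\frac{918}{-52} - \frac{11}{69}\right) = 159 + \left(918 \left(- \frac{1}{52}\right) - \frac{11}{69}\right) = 159 - \frac{31957}{1794} = \frac{253289}{1794}$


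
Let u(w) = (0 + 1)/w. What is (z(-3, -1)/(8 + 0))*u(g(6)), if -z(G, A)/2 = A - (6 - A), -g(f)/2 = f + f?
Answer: -1/12 ≈ -0.083333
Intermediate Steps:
g(f) = -4*f (g(f) = -2*(f + f) = -4*f)
z(G, A) = 12 - 4*A (z(G, A) = -2*(A - (6 - A)) = -2*(A + (-6 + A)) = -2*(-6 + 2*A) = 12 - 4*A)
u(w) = 1/w
(z(-3, -1)/(8 + 0))*u(g(6)) = ((12 - 4*(-1))/(8 + 0))/((-4*6)) = ((12 + 4)/8)/(-24) = (16*(1/8))*(-1/24) = 2*(-1/24) = -1/12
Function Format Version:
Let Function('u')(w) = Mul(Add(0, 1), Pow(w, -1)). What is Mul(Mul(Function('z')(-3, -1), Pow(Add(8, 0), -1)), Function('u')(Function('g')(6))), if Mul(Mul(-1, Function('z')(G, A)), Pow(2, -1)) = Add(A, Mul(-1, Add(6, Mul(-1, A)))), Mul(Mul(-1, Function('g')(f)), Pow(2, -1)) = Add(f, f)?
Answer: Rational(-1, 12) ≈ -0.083333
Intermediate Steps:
Function('g')(f) = Mul(-4, f) (Function('g')(f) = Mul(-2, Add(f, f)) = Mul(-2, Mul(2, f)) = Mul(-4, f))
Function('z')(G, A) = Add(12, Mul(-4, A)) (Function('z')(G, A) = Mul(-2, Add(A, Mul(-1, Add(6, Mul(-1, A))))) = Mul(-2, Add(A, Add(-6, A))) = Mul(-2, Add(-6, Mul(2, A))) = Add(12, Mul(-4, A)))
Function('u')(w) = Pow(w, -1) (Function('u')(w) = Mul(1, Pow(w, -1)) = Pow(w, -1))
Mul(Mul(Function('z')(-3, -1), Pow(Add(8, 0), -1)), Function('u')(Function('g')(6))) = Mul(Mul(Add(12, Mul(-4, -1)), Pow(Add(8, 0), -1)), Pow(Mul(-4, 6), -1)) = Mul(Mul(Add(12, 4), Pow(8, -1)), Pow(-24, -1)) = Mul(Mul(16, Rational(1, 8)), Rational(-1, 24)) = Mul(2, Rational(-1, 24)) = Rational(-1, 12)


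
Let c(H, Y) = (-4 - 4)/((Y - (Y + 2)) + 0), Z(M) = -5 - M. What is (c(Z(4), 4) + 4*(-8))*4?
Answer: -112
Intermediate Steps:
c(H, Y) = 4 (c(H, Y) = -8/((Y - (2 + Y)) + 0) = -8/((Y + (-2 - Y)) + 0) = -8/(-2 + 0) = -8/(-2) = -8*(-1/2) = 4)
(c(Z(4), 4) + 4*(-8))*4 = (4 + 4*(-8))*4 = (4 - 32)*4 = -28*4 = -112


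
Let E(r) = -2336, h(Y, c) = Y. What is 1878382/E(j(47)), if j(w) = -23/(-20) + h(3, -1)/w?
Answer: -939191/1168 ≈ -804.10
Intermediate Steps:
j(w) = 23/20 + 3/w (j(w) = -23/(-20) + 3/w = -23*(-1/20) + 3/w = 23/20 + 3/w)
1878382/E(j(47)) = 1878382/(-2336) = 1878382*(-1/2336) = -939191/1168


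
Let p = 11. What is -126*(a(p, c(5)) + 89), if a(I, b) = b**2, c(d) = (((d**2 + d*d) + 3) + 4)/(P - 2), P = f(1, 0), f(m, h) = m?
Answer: -420588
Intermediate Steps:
P = 1
c(d) = -7 - 2*d**2 (c(d) = (((d**2 + d*d) + 3) + 4)/(1 - 2) = (((d**2 + d**2) + 3) + 4)/(-1) = ((2*d**2 + 3) + 4)*(-1) = ((3 + 2*d**2) + 4)*(-1) = (7 + 2*d**2)*(-1) = -7 - 2*d**2)
-126*(a(p, c(5)) + 89) = -126*((-7 - 2*5**2)**2 + 89) = -126*((-7 - 2*25)**2 + 89) = -126*((-7 - 50)**2 + 89) = -126*((-57)**2 + 89) = -126*(3249 + 89) = -126*3338 = -420588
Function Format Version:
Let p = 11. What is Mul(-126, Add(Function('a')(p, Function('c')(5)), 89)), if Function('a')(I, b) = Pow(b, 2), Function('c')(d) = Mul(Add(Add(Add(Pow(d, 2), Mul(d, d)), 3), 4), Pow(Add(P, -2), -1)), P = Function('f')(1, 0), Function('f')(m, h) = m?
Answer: -420588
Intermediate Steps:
P = 1
Function('c')(d) = Add(-7, Mul(-2, Pow(d, 2))) (Function('c')(d) = Mul(Add(Add(Add(Pow(d, 2), Mul(d, d)), 3), 4), Pow(Add(1, -2), -1)) = Mul(Add(Add(Add(Pow(d, 2), Pow(d, 2)), 3), 4), Pow(-1, -1)) = Mul(Add(Add(Mul(2, Pow(d, 2)), 3), 4), -1) = Mul(Add(Add(3, Mul(2, Pow(d, 2))), 4), -1) = Mul(Add(7, Mul(2, Pow(d, 2))), -1) = Add(-7, Mul(-2, Pow(d, 2))))
Mul(-126, Add(Function('a')(p, Function('c')(5)), 89)) = Mul(-126, Add(Pow(Add(-7, Mul(-2, Pow(5, 2))), 2), 89)) = Mul(-126, Add(Pow(Add(-7, Mul(-2, 25)), 2), 89)) = Mul(-126, Add(Pow(Add(-7, -50), 2), 89)) = Mul(-126, Add(Pow(-57, 2), 89)) = Mul(-126, Add(3249, 89)) = Mul(-126, 3338) = -420588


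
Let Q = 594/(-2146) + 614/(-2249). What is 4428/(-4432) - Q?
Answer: -1201320239/2673800116 ≈ -0.44929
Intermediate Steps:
Q = -1326775/2413177 (Q = 594*(-1/2146) + 614*(-1/2249) = -297/1073 - 614/2249 = -1326775/2413177 ≈ -0.54980)
4428/(-4432) - Q = 4428/(-4432) - 1*(-1326775/2413177) = 4428*(-1/4432) + 1326775/2413177 = -1107/1108 + 1326775/2413177 = -1201320239/2673800116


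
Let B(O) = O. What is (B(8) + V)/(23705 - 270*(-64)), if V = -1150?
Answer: -1142/40985 ≈ -0.027864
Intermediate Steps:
(B(8) + V)/(23705 - 270*(-64)) = (8 - 1150)/(23705 - 270*(-64)) = -1142/(23705 + 17280) = -1142/40985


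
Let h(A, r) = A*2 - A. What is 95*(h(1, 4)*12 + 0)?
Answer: 1140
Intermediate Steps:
h(A, r) = A (h(A, r) = 2*A - A = A)
95*(h(1, 4)*12 + 0) = 95*(1*12 + 0) = 95*(12 + 0) = 95*12 = 1140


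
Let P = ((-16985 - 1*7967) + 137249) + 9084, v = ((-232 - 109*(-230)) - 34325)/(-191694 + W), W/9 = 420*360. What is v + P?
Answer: 141907245899/1169106 ≈ 1.2138e+5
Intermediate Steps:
W = 1360800 (W = 9*(420*360) = 9*151200 = 1360800)
v = -9487/1169106 (v = ((-232 - 109*(-230)) - 34325)/(-191694 + 1360800) = ((-232 + 25070) - 34325)/1169106 = (24838 - 34325)*(1/1169106) = -9487*1/1169106 = -9487/1169106 ≈ -0.0081147)
P = 121381 (P = ((-16985 - 7967) + 137249) + 9084 = (-24952 + 137249) + 9084 = 112297 + 9084 = 121381)
v + P = -9487/1169106 + 121381 = 141907245899/1169106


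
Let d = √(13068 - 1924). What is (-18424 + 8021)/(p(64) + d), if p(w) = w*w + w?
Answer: -5409560/2161807 + 10403*√2786/8647228 ≈ -2.4388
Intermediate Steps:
p(w) = w + w² (p(w) = w² + w = w + w²)
d = 2*√2786 (d = √11144 = 2*√2786 ≈ 105.57)
(-18424 + 8021)/(p(64) + d) = (-18424 + 8021)/(64*(1 + 64) + 2*√2786) = -10403/(64*65 + 2*√2786) = -10403/(4160 + 2*√2786)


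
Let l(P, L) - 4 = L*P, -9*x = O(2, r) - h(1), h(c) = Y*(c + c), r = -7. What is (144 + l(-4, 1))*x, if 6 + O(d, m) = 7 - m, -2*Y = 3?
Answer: -176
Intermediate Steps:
Y = -3/2 (Y = -1/2*3 = -3/2 ≈ -1.5000)
O(d, m) = 1 - m (O(d, m) = -6 + (7 - m) = 1 - m)
h(c) = -3*c (h(c) = -3*(c + c)/2 = -3*c)
x = -11/9 (x = -((1 - 1*(-7)) - (-3))/9 = -((1 + 7) - 1*(-3))/9 = -(8 + 3)/9 = -1/9*11 = -11/9 ≈ -1.2222)
l(P, L) = 4 + L*P
(144 + l(-4, 1))*x = (144 + (4 + 1*(-4)))*(-11/9) = (144 + (4 - 4))*(-11/9) = (144 + 0)*(-11/9) = 144*(-11/9) = -176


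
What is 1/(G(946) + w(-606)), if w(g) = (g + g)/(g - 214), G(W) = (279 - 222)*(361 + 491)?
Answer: 205/9955923 ≈ 2.0591e-5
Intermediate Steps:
G(W) = 48564 (G(W) = 57*852 = 48564)
w(g) = 2*g/(-214 + g) (w(g) = (2*g)/(-214 + g) = 2*g/(-214 + g))
1/(G(946) + w(-606)) = 1/(48564 + 2*(-606)/(-214 - 606)) = 1/(48564 + 2*(-606)/(-820)) = 1/(48564 + 2*(-606)*(-1/820)) = 1/(48564 + 303/205) = 1/(9955923/205) = 205/9955923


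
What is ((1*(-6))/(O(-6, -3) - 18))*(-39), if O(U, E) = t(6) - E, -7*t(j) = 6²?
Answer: -546/47 ≈ -11.617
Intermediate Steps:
t(j) = -36/7 (t(j) = -⅐*6² = -⅐*36 = -36/7)
O(U, E) = -36/7 - E
((1*(-6))/(O(-6, -3) - 18))*(-39) = ((1*(-6))/((-36/7 - 1*(-3)) - 18))*(-39) = -6/((-36/7 + 3) - 18)*(-39) = -6/(-15/7 - 18)*(-39) = -6/(-141/7)*(-39) = -6*(-7/141)*(-39) = (14/47)*(-39) = -546/47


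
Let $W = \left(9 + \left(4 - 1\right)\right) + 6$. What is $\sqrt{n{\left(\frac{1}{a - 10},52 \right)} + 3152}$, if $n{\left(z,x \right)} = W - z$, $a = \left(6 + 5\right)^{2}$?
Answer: $\frac{7 \sqrt{797091}}{111} \approx 56.303$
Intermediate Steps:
$W = 18$ ($W = \left(9 + 3\right) + 6 = 12 + 6 = 18$)
$a = 121$ ($a = 11^{2} = 121$)
$n{\left(z,x \right)} = 18 - z$
$\sqrt{n{\left(\frac{1}{a - 10},52 \right)} + 3152} = \sqrt{\left(18 - \frac{1}{121 - 10}\right) + 3152} = \sqrt{\left(18 - \frac{1}{111}\right) + 3152} = \sqrt{\frac{1997}{111} + 3152} = \sqrt{\frac{351869}{111}} = \frac{7 \sqrt{797091}}{111}$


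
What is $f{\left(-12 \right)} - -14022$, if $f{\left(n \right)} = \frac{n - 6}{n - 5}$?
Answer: $\frac{238392}{17} \approx 14023.0$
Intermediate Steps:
$f{\left(n \right)} = \frac{-6 + n}{-5 + n}$ ($f{\left(n \right)} = \frac{-6 + n}{n - 5} = \frac{-6 + n}{-5 + n}$)
$f{\left(-12 \right)} - -14022 = \frac{-6 - 12}{-5 - 12} - -14022 = \frac{1}{-17} \left(-18\right) + 14022 = \left(- \frac{1}{17}\right) \left(-18\right) + 14022 = \frac{18}{17} + 14022 = \frac{238392}{17}$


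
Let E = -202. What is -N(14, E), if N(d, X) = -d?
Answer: 14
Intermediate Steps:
-N(14, E) = -(-1)*14 = -1*(-14) = 14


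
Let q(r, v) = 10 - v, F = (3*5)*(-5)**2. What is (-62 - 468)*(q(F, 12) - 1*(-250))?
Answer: -131440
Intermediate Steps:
F = 375 (F = 15*25 = 375)
(-62 - 468)*(q(F, 12) - 1*(-250)) = (-62 - 468)*((10 - 1*12) - 1*(-250)) = -530*((10 - 12) + 250) = -530*(-2 + 250) = -530*248 = -131440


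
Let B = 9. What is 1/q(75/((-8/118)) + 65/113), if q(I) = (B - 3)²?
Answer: 1/36 ≈ 0.027778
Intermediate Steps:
q(I) = 36 (q(I) = (9 - 3)² = 6² = 36)
1/q(75/((-8/118)) + 65/113) = 1/36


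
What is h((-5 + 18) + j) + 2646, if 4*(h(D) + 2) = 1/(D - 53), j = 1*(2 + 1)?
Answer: 391311/148 ≈ 2644.0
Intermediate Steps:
j = 3 (j = 1*3 = 3)
h(D) = -2 + 1/(4*(-53 + D)) (h(D) = -2 + 1/(4*(D - 53)) = -2 + 1/(4*(-53 + D)))
h((-5 + 18) + j) + 2646 = (425 - 8*((-5 + 18) + 3))/(4*(-53 + ((-5 + 18) + 3))) + 2646 = (425 - 8*(13 + 3))/(4*(-53 + (13 + 3))) + 2646 = (425 - 8*16)/(4*(-53 + 16)) + 2646 = (1/4)*(425 - 128)/(-37) + 2646 = (1/4)*(-1/37)*297 + 2646 = -297/148 + 2646 = 391311/148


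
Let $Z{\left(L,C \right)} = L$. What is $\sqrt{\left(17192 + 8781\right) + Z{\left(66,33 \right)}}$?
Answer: $\sqrt{26039} \approx 161.37$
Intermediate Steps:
$\sqrt{\left(17192 + 8781\right) + Z{\left(66,33 \right)}} = \sqrt{\left(17192 + 8781\right) + 66} = \sqrt{25973 + 66} = \sqrt{26039}$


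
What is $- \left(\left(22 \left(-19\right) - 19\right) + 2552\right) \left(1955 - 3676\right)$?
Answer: $3639915$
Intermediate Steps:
$- \left(\left(22 \left(-19\right) - 19\right) + 2552\right) \left(1955 - 3676\right) = - \left(\left(-418 - 19\right) + 2552\right) \left(-1721\right) = - \left(-437 + 2552\right) \left(-1721\right) = - 2115 \left(-1721\right) = \left(-1\right) \left(-3639915\right) = 3639915$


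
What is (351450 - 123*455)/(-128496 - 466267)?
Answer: -295485/594763 ≈ -0.49681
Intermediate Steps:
(351450 - 123*455)/(-128496 - 466267) = (351450 - 55965)/(-594763) = 295485*(-1/594763) = -295485/594763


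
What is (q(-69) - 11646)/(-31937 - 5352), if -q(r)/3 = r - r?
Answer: 11646/37289 ≈ 0.31232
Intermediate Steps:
q(r) = 0 (q(r) = -3*(r - r) = -3*0 = 0)
(q(-69) - 11646)/(-31937 - 5352) = (0 - 11646)/(-31937 - 5352) = -11646/(-37289) = -11646*(-1/37289) = 11646/37289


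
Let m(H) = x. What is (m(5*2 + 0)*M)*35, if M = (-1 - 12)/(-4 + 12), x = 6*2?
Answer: -1365/2 ≈ -682.50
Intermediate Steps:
x = 12
m(H) = 12
M = -13/8 ≈ -1.6250
(m(5*2 + 0)*M)*35 = (12*(-13/8))*35 = -39/2*35 = -1365/2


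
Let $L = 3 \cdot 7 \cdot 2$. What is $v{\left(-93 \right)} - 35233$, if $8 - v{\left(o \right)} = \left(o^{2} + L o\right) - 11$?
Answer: $-39957$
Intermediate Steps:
$L = 42$ ($L = 21 \cdot 2 = 42$)
$v{\left(o \right)} = 19 - o^{2} - 42 o$ ($v{\left(o \right)} = 8 - \left(\left(o^{2} + 42 o\right) - 11\right) = 8 - \left(-11 + o^{2} + 42 o\right) = 19 - o^{2} - 42 o$)
$v{\left(-93 \right)} - 35233 = \left(19 - \left(-93\right)^{2} - -3906\right) - 35233 = \left(19 - 8649 + 3906\right) - 35233 = -4724 - 35233 = -39957$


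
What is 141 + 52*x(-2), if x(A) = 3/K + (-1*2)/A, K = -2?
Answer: 115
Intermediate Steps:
x(A) = -3/2 - 2/A (x(A) = 3/(-2) + (-1*2)/A = 3*(-1/2) - 2/A = -3/2 - 2/A)
141 + 52*x(-2) = 141 + 52*(-3/2 - 2/(-2)) = 141 + 52*(-3/2 - 2*(-1/2)) = 141 + 52*(-3/2 + 1) = 141 + 52*(-1/2) = 141 - 26 = 115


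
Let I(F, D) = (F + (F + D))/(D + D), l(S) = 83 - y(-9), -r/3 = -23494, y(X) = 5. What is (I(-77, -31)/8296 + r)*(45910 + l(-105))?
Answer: 416795657589953/128588 ≈ 3.2413e+9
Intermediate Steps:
r = 70482 (r = -3*(-23494) = 70482)
l(S) = 78 (l(S) = 83 - 1*5 = 83 - 5 = 78)
I(F, D) = (D + 2*F)/(2*D) (I(F, D) = (F + (D + F))/((2*D)) = (D + 2*F)*(1/(2*D)) = (D + 2*F)/(2*D))
(I(-77, -31)/8296 + r)*(45910 + l(-105)) = (((-77 + (1/2)*(-31))/(-31))/8296 + 70482)*(45910 + 78) = (-(-77 - 31/2)/31*(1/8296) + 70482)*45988 = (-1/31*(-185/2)*(1/8296) + 70482)*45988 = ((185/62)*(1/8296) + 70482)*45988 = (185/514352 + 70482)*45988 = (36252557849/514352)*45988 = 416795657589953/128588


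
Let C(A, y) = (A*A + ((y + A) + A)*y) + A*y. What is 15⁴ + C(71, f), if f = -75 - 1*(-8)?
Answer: 45884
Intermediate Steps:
f = -67 (f = -75 + 8 = -67)
C(A, y) = A² + A*y + y*(y + 2*A) (C(A, y) = (A² + ((A + y) + A)*y) + A*y = (A² + (y + 2*A)*y) + A*y = (A² + y*(y + 2*A)) + A*y = A² + A*y + y*(y + 2*A))
15⁴ + C(71, f) = 15⁴ + (71² + (-67)² + 3*71*(-67)) = 50625 + (5041 + 4489 - 14271) = 50625 - 4741 = 45884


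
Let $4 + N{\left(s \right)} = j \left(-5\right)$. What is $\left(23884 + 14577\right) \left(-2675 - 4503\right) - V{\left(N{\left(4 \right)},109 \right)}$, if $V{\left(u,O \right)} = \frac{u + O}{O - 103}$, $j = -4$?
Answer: $- \frac{1656438473}{6} \approx -2.7607 \cdot 10^{8}$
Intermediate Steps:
$N{\left(s \right)} = 16$ ($N{\left(s \right)} = -4 - -20 = -4 + 20 = 16$)
$V{\left(u,O \right)} = \frac{O + u}{-103 + O}$
$\left(23884 + 14577\right) \left(-2675 - 4503\right) - V{\left(N{\left(4 \right)},109 \right)} = \left(23884 + 14577\right) \left(-2675 - 4503\right) - \frac{109 + 16}{-103 + 109} = 38461 \left(-7178\right) - \frac{1}{6} \cdot 125 = -276073058 - \frac{1}{6} \cdot 125 = -276073058 - \frac{125}{6} = - \frac{1656438473}{6}$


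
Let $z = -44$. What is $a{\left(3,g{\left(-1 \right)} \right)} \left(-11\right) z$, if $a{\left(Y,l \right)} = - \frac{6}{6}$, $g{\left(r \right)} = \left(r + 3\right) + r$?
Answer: $-484$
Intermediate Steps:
$g{\left(r \right)} = 3 + 2 r$ ($g{\left(r \right)} = \left(3 + r\right) + r = 3 + 2 r$)
$a{\left(Y,l \right)} = -1$ ($a{\left(Y,l \right)} = \left(-6\right) \frac{1}{6} = -1$)
$a{\left(3,g{\left(-1 \right)} \right)} \left(-11\right) z = \left(-1\right) \left(-11\right) \left(-44\right) = 11 \left(-44\right) = -484$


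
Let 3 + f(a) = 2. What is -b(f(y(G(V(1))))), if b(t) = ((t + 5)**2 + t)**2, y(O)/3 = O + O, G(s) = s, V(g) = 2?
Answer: -225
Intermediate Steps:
y(O) = 6*O (y(O) = 3*(O + O) = 3*(2*O) = 6*O)
f(a) = -1 (f(a) = -3 + 2 = -1)
b(t) = (t + (5 + t)**2)**2 (b(t) = ((5 + t)**2 + t)**2 = (t + (5 + t)**2)**2)
-b(f(y(G(V(1))))) = -(-1 + (5 - 1)**2)**2 = -(-1 + 4**2)**2 = -(-1 + 16)**2 = -1*15**2 = -1*225 = -225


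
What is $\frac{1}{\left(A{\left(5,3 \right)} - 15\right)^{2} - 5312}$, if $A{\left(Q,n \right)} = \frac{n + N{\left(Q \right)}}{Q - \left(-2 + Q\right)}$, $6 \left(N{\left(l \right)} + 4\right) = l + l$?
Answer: $- \frac{9}{45872} \approx -0.0001962$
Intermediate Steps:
$N{\left(l \right)} = -4 + \frac{l}{3}$ ($N{\left(l \right)} = -4 + \frac{l + l}{6} = -4 + \frac{2 l}{6} = -4 + \frac{l}{3}$)
$A{\left(Q,n \right)} = -2 + \frac{n}{2} + \frac{Q}{6}$ ($A{\left(Q,n \right)} = \frac{n + \left(-4 + \frac{Q}{3}\right)}{Q - \left(-2 + Q\right)} = \frac{-4 + n + \frac{Q}{3}}{2} = \left(-4 + n + \frac{Q}{3}\right) \frac{1}{2} = -2 + \frac{n}{2} + \frac{Q}{6}$)
$\frac{1}{\left(A{\left(5,3 \right)} - 15\right)^{2} - 5312} = \frac{1}{\left(\left(-2 + \frac{1}{2} \cdot 3 + \frac{1}{6} \cdot 5\right) - 15\right)^{2} - 5312} = \frac{1}{\left(\left(-2 + \frac{3}{2} + \frac{5}{6}\right) - 15\right)^{2} - 5312} = \frac{1}{\left(\frac{1}{3} - 15\right)^{2} - 5312} = \frac{1}{\left(- \frac{44}{3}\right)^{2} - 5312} = \frac{1}{\frac{1936}{9} - 5312} = \frac{1}{- \frac{45872}{9}} = - \frac{9}{45872}$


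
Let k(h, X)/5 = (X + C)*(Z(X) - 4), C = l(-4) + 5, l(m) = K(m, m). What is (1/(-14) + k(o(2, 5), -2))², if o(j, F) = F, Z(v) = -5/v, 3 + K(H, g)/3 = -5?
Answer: 1214404/49 ≈ 24784.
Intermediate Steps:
K(H, g) = -24 (K(H, g) = -9 + 3*(-5) = -9 - 15 = -24)
l(m) = -24
C = -19 (C = -24 + 5 = -19)
k(h, X) = 5*(-19 + X)*(-4 - 5/X) (k(h, X) = 5*((X - 19)*(-5/X - 4)) = 5*((-19 + X)*(-4 - 5/X)) = 5*(-19 + X)*(-4 - 5/X))
(1/(-14) + k(o(2, 5), -2))² = (1/(-14) + (355 - 20*(-2) + 475/(-2)))² = (-1/14 + (355 + 40 + 475*(-½)))² = (-1/14 + (355 + 40 - 475/2))² = (-1/14 + 315/2)² = (1102/7)² = 1214404/49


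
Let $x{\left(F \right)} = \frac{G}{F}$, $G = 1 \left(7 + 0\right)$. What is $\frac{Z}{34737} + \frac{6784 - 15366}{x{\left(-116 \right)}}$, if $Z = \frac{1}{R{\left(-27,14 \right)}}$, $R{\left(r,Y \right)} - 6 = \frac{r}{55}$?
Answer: $\frac{1496867629231}{10525311} \approx 1.4222 \cdot 10^{5}$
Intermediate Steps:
$R{\left(r,Y \right)} = 6 + \frac{r}{55}$
$G = 7$ ($G = 1 \cdot 7 = 7$)
$x{\left(F \right)} = \frac{7}{F}$
$Z = \frac{55}{303}$ ($Z = \frac{1}{6 + \frac{1}{55} \left(-27\right)} = \frac{1}{6 - \frac{27}{55}} = \frac{1}{\frac{303}{55}} = \frac{55}{303} \approx 0.18152$)
$\frac{Z}{34737} + \frac{6784 - 15366}{x{\left(-116 \right)}} = \frac{55}{303 \cdot 34737} + \frac{6784 - 15366}{7 \frac{1}{-116}} = \frac{55}{303} \cdot \frac{1}{34737} + \frac{6784 - 15366}{7 \left(- \frac{1}{116}\right)} = \frac{55}{10525311} - \frac{8582}{- \frac{7}{116}} = \frac{55}{10525311} - -142216 = \frac{55}{10525311} + 142216 = \frac{1496867629231}{10525311}$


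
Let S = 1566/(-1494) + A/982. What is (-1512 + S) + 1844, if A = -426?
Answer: 13469600/40753 ≈ 330.52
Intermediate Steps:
S = -60396/40753 (S = 1566/(-1494) - 426/982 = 1566*(-1/1494) - 426*1/982 = -87/83 - 213/491 = -60396/40753 ≈ -1.4820)
(-1512 + S) + 1844 = (-1512 - 60396/40753) + 1844 = -61678932/40753 + 1844 = 13469600/40753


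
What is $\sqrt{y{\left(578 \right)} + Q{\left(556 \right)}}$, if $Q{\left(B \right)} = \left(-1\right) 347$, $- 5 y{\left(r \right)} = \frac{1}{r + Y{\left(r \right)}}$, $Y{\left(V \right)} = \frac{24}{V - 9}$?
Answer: $\frac{3 i \sqrt{104272791254430}}{1644530} \approx 18.628 i$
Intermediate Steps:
$Y{\left(V \right)} = \frac{24}{-9 + V}$
$y{\left(r \right)} = - \frac{1}{5 \left(r + \frac{24}{-9 + r}\right)}$
$Q{\left(B \right)} = -347$
$\sqrt{y{\left(578 \right)} + Q{\left(556 \right)}} = \sqrt{\frac{9 - 578}{5 \left(24 + 578 \left(-9 + 578\right)\right)} - 347} = \sqrt{\frac{9 - 578}{5 \left(24 + 578 \cdot 569\right)} - 347} = \sqrt{\frac{1}{5} \frac{1}{24 + 328882} \left(-569\right) - 347} = \sqrt{\frac{1}{5} \cdot \frac{1}{328906} \left(-569\right) - 347} = \sqrt{- \frac{569}{1644530} - 347} = \sqrt{- \frac{570652479}{1644530}} = \frac{3 i \sqrt{104272791254430}}{1644530}$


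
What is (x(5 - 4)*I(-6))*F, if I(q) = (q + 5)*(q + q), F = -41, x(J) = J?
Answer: -492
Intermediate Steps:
I(q) = 2*q*(5 + q) (I(q) = (5 + q)*(2*q) = 2*q*(5 + q))
(x(5 - 4)*I(-6))*F = ((5 - 4)*(2*(-6)*(5 - 6)))*(-41) = (1*(2*(-6)*(-1)))*(-41) = (1*12)*(-41) = 12*(-41) = -492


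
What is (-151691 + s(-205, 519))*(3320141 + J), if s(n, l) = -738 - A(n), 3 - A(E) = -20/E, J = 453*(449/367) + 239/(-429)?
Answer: -1089157714388687868/2151721 ≈ -5.0618e+11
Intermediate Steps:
J = 87169600/157443 (J = 453*(449*(1/367)) + 239*(-1/429) = 453*(449/367) - 239/429 = 203397/367 - 239/429 = 87169600/157443 ≈ 553.66)
A(E) = 3 + 20/E (A(E) = 3 - (-20)/E = 3 + 20/E)
s(n, l) = -741 - 20/n (s(n, l) = -738 - (3 + 20/n) = -738 + (-3 - 20/n) = -741 - 20/n)
(-151691 + s(-205, 519))*(3320141 + J) = (-151691 + (-741 - 20/(-205)))*(3320141 + 87169600/157443) = (-151691 + (-741 - 20*(-1/205)))*(522820129063/157443) = (-151691 + (-741 + 4/41))*(522820129063/157443) = (-151691 - 30377/41)*(522820129063/157443) = -6249708/41*522820129063/157443 = -1089157714388687868/2151721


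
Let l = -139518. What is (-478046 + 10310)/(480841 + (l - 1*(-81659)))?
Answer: -77956/70497 ≈ -1.1058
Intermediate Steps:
(-478046 + 10310)/(480841 + (l - 1*(-81659))) = (-478046 + 10310)/(480841 + (-139518 - 1*(-81659))) = -467736/(480841 + (-139518 + 81659)) = -467736/(480841 - 57859) = -467736/422982 = -467736*1/422982 = -77956/70497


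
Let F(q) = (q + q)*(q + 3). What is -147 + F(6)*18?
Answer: 1797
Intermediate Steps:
F(q) = 2*q*(3 + q) (F(q) = (2*q)*(3 + q) = 2*q*(3 + q))
-147 + F(6)*18 = -147 + (2*6*(3 + 6))*18 = -147 + (2*6*9)*18 = -147 + 108*18 = -147 + 1944 = 1797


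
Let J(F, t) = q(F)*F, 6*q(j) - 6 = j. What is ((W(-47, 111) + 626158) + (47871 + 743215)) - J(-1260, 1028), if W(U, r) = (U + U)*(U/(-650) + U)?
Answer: 376452441/325 ≈ 1.1583e+6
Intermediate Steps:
q(j) = 1 + j/6
J(F, t) = F*(1 + F/6) (J(F, t) = (1 + F/6)*F = F*(1 + F/6))
W(U, r) = 649*U²/325 (W(U, r) = (2*U)*(U*(-1/650) + U) = (2*U)*(-U/650 + U) = (2*U)*(649*U/650) = 649*U²/325)
((W(-47, 111) + 626158) + (47871 + 743215)) - J(-1260, 1028) = (((649/325)*(-47)² + 626158) + (47871 + 743215)) - (-1260)*(6 - 1260)/6 = (((649/325)*2209 + 626158) + 791086) - (-1260)*(-1254)/6 = ((1433641/325 + 626158) + 791086) - 1*263340 = (204934991/325 + 791086) - 263340 = 462037941/325 - 263340 = 376452441/325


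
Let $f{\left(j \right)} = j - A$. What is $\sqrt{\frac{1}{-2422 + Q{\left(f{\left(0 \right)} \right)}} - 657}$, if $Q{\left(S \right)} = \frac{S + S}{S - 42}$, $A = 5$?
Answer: $\frac{i \sqrt{532002100310}}{28456} \approx 25.632 i$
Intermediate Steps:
$f{\left(j \right)} = -5 + j$ ($f{\left(j \right)} = j - 5 = -5 + j$)
$Q{\left(S \right)} = \frac{2 S}{-42 + S}$
$\sqrt{\frac{1}{-2422 + Q{\left(f{\left(0 \right)} \right)}} - 657} = \sqrt{\frac{1}{-2422 + \frac{2 \left(-5 + 0\right)}{-42 + \left(-5 + 0\right)}} - 657} = \sqrt{\frac{1}{-2422 + 2 \left(-5\right) \frac{1}{-42 - 5}} - 657} = \sqrt{\frac{1}{-2422 + 2 \left(-5\right) \frac{1}{-47}} - 657} = \sqrt{\frac{1}{-2422 + 2 \left(-5\right) \left(- \frac{1}{47}\right)} - 657} = \sqrt{\frac{1}{-2422 + \frac{10}{47}} - 657} = \sqrt{\frac{1}{- \frac{113824}{47}} - 657} = \sqrt{- \frac{47}{113824} - 657} = \sqrt{- \frac{74782415}{113824}} = \frac{i \sqrt{532002100310}}{28456}$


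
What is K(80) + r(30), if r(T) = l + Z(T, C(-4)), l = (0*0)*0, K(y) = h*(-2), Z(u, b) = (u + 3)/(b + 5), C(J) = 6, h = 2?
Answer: -1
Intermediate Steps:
Z(u, b) = (3 + u)/(5 + b)
K(y) = -4 (K(y) = 2*(-2) = -4)
l = 0 (l = 0*0 = 0)
r(T) = 3/11 + T/11 (r(T) = 0 + (3 + T)/(5 + 6) = 0 + (3 + T)/11 = 0 + (3/11 + T/11) = 3/11 + T/11)
K(80) + r(30) = -4 + (3/11 + (1/11)*30) = -4 + (3/11 + 30/11) = -4 + 3 = -1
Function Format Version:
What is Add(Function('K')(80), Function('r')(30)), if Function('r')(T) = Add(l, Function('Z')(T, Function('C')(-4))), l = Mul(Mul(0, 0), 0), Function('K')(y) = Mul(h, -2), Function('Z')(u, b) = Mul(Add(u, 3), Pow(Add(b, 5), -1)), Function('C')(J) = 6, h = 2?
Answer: -1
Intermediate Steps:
Function('Z')(u, b) = Mul(Pow(Add(5, b), -1), Add(3, u)) (Function('Z')(u, b) = Mul(Add(3, u), Pow(Add(5, b), -1)) = Mul(Pow(Add(5, b), -1), Add(3, u)))
Function('K')(y) = -4 (Function('K')(y) = Mul(2, -2) = -4)
l = 0 (l = Mul(0, 0) = 0)
Function('r')(T) = Add(Rational(3, 11), Mul(Rational(1, 11), T)) (Function('r')(T) = Add(0, Mul(Pow(Add(5, 6), -1), Add(3, T))) = Add(0, Mul(Pow(11, -1), Add(3, T))) = Add(0, Mul(Rational(1, 11), Add(3, T))) = Add(0, Add(Rational(3, 11), Mul(Rational(1, 11), T))) = Add(Rational(3, 11), Mul(Rational(1, 11), T)))
Add(Function('K')(80), Function('r')(30)) = Add(-4, Add(Rational(3, 11), Mul(Rational(1, 11), 30))) = Add(-4, Add(Rational(3, 11), Rational(30, 11))) = Add(-4, 3) = -1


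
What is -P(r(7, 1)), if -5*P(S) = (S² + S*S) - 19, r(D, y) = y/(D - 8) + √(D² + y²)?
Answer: 83/5 - 4*√2 ≈ 10.943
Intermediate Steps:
r(D, y) = √(D² + y²) + y/(-8 + D) (r(D, y) = y/(-8 + D) + √(D² + y²) = √(D² + y²) + y/(-8 + D))
P(S) = 19/5 - 2*S²/5 (P(S) = -((S² + S*S) - 19)/5 = -((S² + S²) - 19)/5 = -(2*S² - 19)/5 = -(-19 + 2*S²)/5 = 19/5 - 2*S²/5)
-P(r(7, 1)) = -(19/5 - 2*(1 - 8*√(7² + 1²) + 7*√(7² + 1²))²/(-8 + 7)²/5) = -(19/5 - 2*(1 - 8*√(49 + 1) + 7*√(49 + 1))²/5) = -(19/5 - 2*(1 - 40*√2 + 7*√50)²/5) = -(19/5 - 2*(1 - 40*√2 + 7*(5*√2))²/5) = -(19/5 - 2*(1 - 40*√2 + 35*√2)²/5) = -(19/5 - 2*(1 - 5*√2)²/5) = -(19/5 - 2*(-1 + 5*√2)²/5) = -19/5 + 2*(-1 + 5*√2)²/5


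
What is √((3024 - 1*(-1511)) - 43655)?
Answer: 4*I*√2445 ≈ 197.79*I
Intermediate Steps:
√((3024 - 1*(-1511)) - 43655) = √((3024 + 1511) - 43655) = √(4535 - 43655) = √(-39120) = 4*I*√2445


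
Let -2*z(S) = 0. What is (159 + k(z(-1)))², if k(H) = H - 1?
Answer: 24964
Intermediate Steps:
z(S) = 0 (z(S) = -½*0 = 0)
k(H) = -1 + H
(159 + k(z(-1)))² = (159 + (-1 + 0))² = (159 - 1)² = 158² = 24964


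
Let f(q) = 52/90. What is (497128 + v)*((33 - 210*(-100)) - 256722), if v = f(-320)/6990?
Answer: -6142511493511919/52425 ≈ -1.1717e+11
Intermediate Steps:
f(q) = 26/45 (f(q) = 52*(1/90) = 26/45)
v = 13/157275 (v = (26/45)/6990 = (26/45)*(1/6990) = 13/157275 ≈ 8.2658e-5)
(497128 + v)*((33 - 210*(-100)) - 256722) = (497128 + 13/157275)*((33 - 210*(-100)) - 256722) = 78185806213*((33 + 21000) - 256722)/157275 = 78185806213*(21033 - 256722)/157275 = (78185806213/157275)*(-235689) = -6142511493511919/52425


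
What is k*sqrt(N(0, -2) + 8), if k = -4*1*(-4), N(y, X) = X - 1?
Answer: 16*sqrt(5) ≈ 35.777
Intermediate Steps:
N(y, X) = -1 + X
k = 16 (k = -4*(-4) = 16)
k*sqrt(N(0, -2) + 8) = 16*sqrt((-1 - 2) + 8) = 16*sqrt(-3 + 8) = 16*sqrt(5)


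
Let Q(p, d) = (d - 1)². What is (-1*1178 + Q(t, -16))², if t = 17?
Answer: 790321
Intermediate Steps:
Q(p, d) = (-1 + d)²
(-1*1178 + Q(t, -16))² = (-1*1178 + (-1 - 16)²)² = (-1178 + (-17)²)² = (-1178 + 289)² = (-889)² = 790321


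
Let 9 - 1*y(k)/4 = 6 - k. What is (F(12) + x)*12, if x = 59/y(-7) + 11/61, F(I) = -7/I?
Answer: -11977/244 ≈ -49.086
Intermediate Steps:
y(k) = 12 + 4*k (y(k) = 36 - 4*(6 - k) = 36 + (-24 + 4*k) = 12 + 4*k)
x = -3423/976 (x = 59/(12 + 4*(-7)) + 11/61 = 59/(12 - 28) + 11*(1/61) = 59/(-16) + 11/61 = 59*(-1/16) + 11/61 = -59/16 + 11/61 = -3423/976 ≈ -3.5072)
(F(12) + x)*12 = (-7/12 - 3423/976)*12 = -11977/2928*12 = -11977/244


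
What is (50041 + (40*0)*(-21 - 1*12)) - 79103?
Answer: -29062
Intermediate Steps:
(50041 + (40*0)*(-21 - 1*12)) - 79103 = (50041 + 0*(-21 - 12)) - 79103 = (50041 + 0*(-33)) - 79103 = (50041 + 0) - 79103 = 50041 - 79103 = -29062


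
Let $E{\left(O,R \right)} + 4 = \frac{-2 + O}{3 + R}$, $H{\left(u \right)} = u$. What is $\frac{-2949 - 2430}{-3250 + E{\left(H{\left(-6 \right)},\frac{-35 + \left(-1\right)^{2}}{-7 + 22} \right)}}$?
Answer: $\frac{59169}{35914} \approx 1.6475$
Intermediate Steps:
$E{\left(O,R \right)} = -4 + \frac{-2 + O}{3 + R}$
$\frac{-2949 - 2430}{-3250 + E{\left(H{\left(-6 \right)},\frac{-35 + \left(-1\right)^{2}}{-7 + 22} \right)}} = \frac{-2949 - 2430}{-3250 + \frac{-14 - 6 - 4 \frac{-35 + \left(-1\right)^{2}}{-7 + 22}}{3 + \frac{-35 + \left(-1\right)^{2}}{-7 + 22}}} = - \frac{5379}{-3250 + \frac{-14 - 6 - 4 \frac{-35 + 1}{15}}{3 + \frac{-35 + 1}{15}}} = - \frac{5379}{-3250 + \frac{-14 - 6 - 4 \left(\left(-34\right) \frac{1}{15}\right)}{3 - \frac{34}{15}}} = - \frac{5379}{-3250 + \frac{-14 - 6 - - \frac{136}{15}}{3 - \frac{34}{15}}} = - \frac{5379}{-3250 + \frac{-14 - 6 + \frac{136}{15}}{\frac{11}{15}}} = - \frac{5379}{-3250 + \frac{15}{11} \left(- \frac{164}{15}\right)} = - \frac{5379}{-3250 - \frac{164}{11}} = - \frac{5379}{- \frac{35914}{11}} = \left(-5379\right) \left(- \frac{11}{35914}\right) = \frac{59169}{35914}$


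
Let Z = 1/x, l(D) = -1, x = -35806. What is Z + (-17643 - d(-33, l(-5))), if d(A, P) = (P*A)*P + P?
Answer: -630507855/35806 ≈ -17609.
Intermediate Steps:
Z = -1/35806 (Z = 1/(-35806) = -1/35806 ≈ -2.7928e-5)
d(A, P) = P + A*P**2 (d(A, P) = (A*P)*P + P = A*P**2 + P = P + A*P**2)
Z + (-17643 - d(-33, l(-5))) = -1/35806 + (-17643 - (-1)*(1 - 33*(-1))) = -1/35806 + (-17643 - (-1)*(1 + 33)) = -1/35806 + (-17643 - (-1)*34) = -1/35806 + (-17643 - 1*(-34)) = -1/35806 + (-17643 + 34) = -1/35806 - 17609 = -630507855/35806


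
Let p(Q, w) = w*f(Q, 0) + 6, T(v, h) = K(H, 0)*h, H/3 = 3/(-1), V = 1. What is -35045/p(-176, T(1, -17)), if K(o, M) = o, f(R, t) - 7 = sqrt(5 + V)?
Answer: -2516231/67965 + 119153*sqrt(6)/22655 ≈ -24.139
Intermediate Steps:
H = -9 (H = 3*(3/(-1)) = 3*(3*(-1)) = 3*(-3) = -9)
f(R, t) = 7 + sqrt(6) (f(R, t) = 7 + sqrt(5 + 1) = 7 + sqrt(6))
T(v, h) = -9*h
p(Q, w) = 6 + w*(7 + sqrt(6)) (p(Q, w) = w*(7 + sqrt(6)) + 6 = 6 + w*(7 + sqrt(6)))
-35045/p(-176, T(1, -17)) = -35045/(6 + (-9*(-17))*(7 + sqrt(6))) = -35045/(6 + 153*(7 + sqrt(6))) = -35045/(6 + (1071 + 153*sqrt(6))) = -35045/(1077 + 153*sqrt(6))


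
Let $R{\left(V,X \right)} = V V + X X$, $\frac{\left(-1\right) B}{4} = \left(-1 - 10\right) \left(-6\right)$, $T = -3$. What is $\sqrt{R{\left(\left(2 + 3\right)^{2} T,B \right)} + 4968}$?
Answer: $3 \sqrt{8921} \approx 283.35$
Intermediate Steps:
$B = -264$ ($B = - 4 \left(-1 - 10\right) \left(-6\right) = - 4 \left(\left(-11\right) \left(-6\right)\right) = \left(-4\right) 66 = -264$)
$R{\left(V,X \right)} = V^{2} + X^{2}$
$\sqrt{R{\left(\left(2 + 3\right)^{2} T,B \right)} + 4968} = \sqrt{\left(\left(\left(2 + 3\right)^{2} \left(-3\right)\right)^{2} + \left(-264\right)^{2}\right) + 4968} = \sqrt{\left(\left(5^{2} \left(-3\right)\right)^{2} + 69696\right) + 4968} = \sqrt{\left(\left(25 \left(-3\right)\right)^{2} + 69696\right) + 4968} = \sqrt{\left(\left(-75\right)^{2} + 69696\right) + 4968} = \sqrt{\left(5625 + 69696\right) + 4968} = \sqrt{75321 + 4968} = \sqrt{80289} = 3 \sqrt{8921}$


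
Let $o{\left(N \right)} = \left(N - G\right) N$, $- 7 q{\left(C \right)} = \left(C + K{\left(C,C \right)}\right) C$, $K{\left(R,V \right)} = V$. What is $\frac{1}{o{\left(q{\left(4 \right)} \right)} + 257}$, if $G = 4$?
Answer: $\frac{49}{14513} \approx 0.0033763$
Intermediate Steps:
$q{\left(C \right)} = - \frac{2 C^{2}}{7}$ ($q{\left(C \right)} = - \frac{\left(C + C\right) C}{7} = - \frac{2 C C}{7} = - \frac{2 C^{2}}{7}$)
$o{\left(N \right)} = N \left(-4 + N\right)$ ($o{\left(N \right)} = \left(N - 4\right) N = \left(-4 + N\right) N = N \left(-4 + N\right)$)
$\frac{1}{o{\left(q{\left(4 \right)} \right)} + 257} = \frac{1}{- \frac{2 \cdot 4^{2}}{7} \left(-4 - \frac{2 \cdot 4^{2}}{7}\right) + 257} = \frac{1}{\left(- \frac{2}{7}\right) 16 \left(-4 - \frac{32}{7}\right) + 257} = \frac{1}{- \frac{32 \left(-4 - \frac{32}{7}\right)}{7} + 257} = \frac{1}{\left(- \frac{32}{7}\right) \left(- \frac{60}{7}\right) + 257} = \frac{1}{\frac{1920}{49} + 257} = \frac{1}{\frac{14513}{49}} = \frac{49}{14513}$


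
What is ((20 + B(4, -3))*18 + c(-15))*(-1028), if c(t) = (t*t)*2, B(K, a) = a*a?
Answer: -999216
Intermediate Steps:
B(K, a) = a²
c(t) = 2*t² (c(t) = t²*2 = 2*t²)
((20 + B(4, -3))*18 + c(-15))*(-1028) = ((20 + (-3)²)*18 + 2*(-15)²)*(-1028) = ((20 + 9)*18 + 2*225)*(-1028) = (29*18 + 450)*(-1028) = (522 + 450)*(-1028) = 972*(-1028) = -999216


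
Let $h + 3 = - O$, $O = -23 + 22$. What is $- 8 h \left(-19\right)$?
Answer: $-304$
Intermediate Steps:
$O = -1$
$h = -2$ ($h = -3 - -1 = -3 + 1 = -2$)
$- 8 h \left(-19\right) = \left(-8\right) \left(-2\right) \left(-19\right) = 16 \left(-19\right) = -304$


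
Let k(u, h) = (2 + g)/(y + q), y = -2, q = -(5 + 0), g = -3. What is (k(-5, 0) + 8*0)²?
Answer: 1/49 ≈ 0.020408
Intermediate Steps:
q = -5 (q = -1*5 = -5)
k(u, h) = ⅐ (k(u, h) = (2 - 3)/(-2 - 5) = -1/(-7) = -1*(-⅐) = ⅐)
(k(-5, 0) + 8*0)² = (⅐ + 8*0)² = (⅐ + 0)² = (⅐)² = 1/49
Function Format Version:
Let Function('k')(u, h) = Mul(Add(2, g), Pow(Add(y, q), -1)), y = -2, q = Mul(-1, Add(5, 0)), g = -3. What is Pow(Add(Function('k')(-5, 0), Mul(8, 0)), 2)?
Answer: Rational(1, 49) ≈ 0.020408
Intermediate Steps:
q = -5 (q = Mul(-1, 5) = -5)
Function('k')(u, h) = Rational(1, 7) (Function('k')(u, h) = Mul(Add(2, -3), Pow(Add(-2, -5), -1)) = Mul(-1, Pow(-7, -1)) = Mul(-1, Rational(-1, 7)) = Rational(1, 7))
Pow(Add(Function('k')(-5, 0), Mul(8, 0)), 2) = Pow(Add(Rational(1, 7), Mul(8, 0)), 2) = Pow(Add(Rational(1, 7), 0), 2) = Pow(Rational(1, 7), 2) = Rational(1, 49)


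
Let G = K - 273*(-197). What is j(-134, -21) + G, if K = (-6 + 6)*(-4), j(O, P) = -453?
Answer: 53328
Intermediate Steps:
K = 0 (K = 0*(-4) = 0)
G = 53781 (G = 0 - 273*(-197) = 0 + 53781 = 53781)
j(-134, -21) + G = -453 + 53781 = 53328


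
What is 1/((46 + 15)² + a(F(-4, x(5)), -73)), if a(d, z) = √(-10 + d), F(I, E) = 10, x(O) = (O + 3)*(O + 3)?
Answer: 1/3721 ≈ 0.00026874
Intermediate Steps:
x(O) = (3 + O)² (x(O) = (3 + O)*(3 + O) = (3 + O)²)
1/((46 + 15)² + a(F(-4, x(5)), -73)) = 1/((46 + 15)² + √(-10 + 10)) = 1/(61² + √0) = 1/(3721 + 0) = 1/3721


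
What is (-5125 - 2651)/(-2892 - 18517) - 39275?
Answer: -840830699/21409 ≈ -39275.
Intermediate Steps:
(-5125 - 2651)/(-2892 - 18517) - 39275 = -7776/(-21409) - 39275 = -7776*(-1/21409) - 39275 = 7776/21409 - 39275 = -840830699/21409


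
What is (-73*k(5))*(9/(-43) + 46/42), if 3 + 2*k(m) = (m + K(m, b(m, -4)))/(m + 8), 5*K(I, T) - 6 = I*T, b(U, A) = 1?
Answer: 309520/3913 ≈ 79.100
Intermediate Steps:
K(I, T) = 6/5 + I*T/5 (K(I, T) = 6/5 + (I*T)/5 = 6/5 + I*T/5)
k(m) = -3/2 + (6/5 + 6*m/5)/(2*(8 + m)) (k(m) = -3/2 + ((m + (6/5 + (⅕)*m*1))/(m + 8))/2 = -3/2 + ((m + (6/5 + m/5))/(8 + m))/2 = -3/2 + ((6/5 + 6*m/5)/(8 + m))/2 = -3/2 + (6/5 + 6*m/5)/(2*(8 + m)))
(-73*k(5))*(9/(-43) + 46/42) = (-219*(-38 - 3*5)/(10*(8 + 5)))*(9/(-43) + 46/42) = (-219*(-38 - 15)/(10*13))*(9*(-1/43) + 46*(1/42)) = (-219*(-53)/(10*13))*(-9/43 + 23/21) = -73*(-159/130)*(800/903) = (11607/130)*(800/903) = 309520/3913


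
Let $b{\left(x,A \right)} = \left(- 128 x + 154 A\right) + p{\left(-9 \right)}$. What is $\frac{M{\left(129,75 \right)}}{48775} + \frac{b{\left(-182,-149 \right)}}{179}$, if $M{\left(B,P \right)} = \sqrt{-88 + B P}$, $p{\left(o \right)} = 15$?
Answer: $\frac{365}{179} + \frac{\sqrt{9587}}{48775} \approx 2.0411$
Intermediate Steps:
$b{\left(x,A \right)} = 15 - 128 x + 154 A$ ($b{\left(x,A \right)} = \left(- 128 x + 154 A\right) + 15 = 15 - 128 x + 154 A$)
$\frac{M{\left(129,75 \right)}}{48775} + \frac{b{\left(-182,-149 \right)}}{179} = \frac{\sqrt{-88 + 129 \cdot 75}}{48775} + \frac{15 - -23296 + 154 \left(-149\right)}{179} = \sqrt{-88 + 9675} \cdot \frac{1}{48775} + \left(15 + 23296 - 22946\right) \frac{1}{179} = \sqrt{9587} \cdot \frac{1}{48775} + 365 \cdot \frac{1}{179} = \frac{\sqrt{9587}}{48775} + \frac{365}{179} = \frac{365}{179} + \frac{\sqrt{9587}}{48775}$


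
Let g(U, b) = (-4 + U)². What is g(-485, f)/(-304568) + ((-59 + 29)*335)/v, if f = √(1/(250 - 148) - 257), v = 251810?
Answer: -6327396741/7669326808 ≈ -0.82503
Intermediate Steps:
f = I*√2673726/102 (f = √(1/102 - 257) = √(-26213/102) = I*√2673726/102 ≈ 16.031*I)
g(-485, f)/(-304568) + ((-59 + 29)*335)/v = (-4 - 485)²/(-304568) + ((-59 + 29)*335)/251810 = (-489)²*(-1/304568) - 30*335*(1/251810) = 239121*(-1/304568) - 10050*1/251810 = -239121/304568 - 1005/25181 = -6327396741/7669326808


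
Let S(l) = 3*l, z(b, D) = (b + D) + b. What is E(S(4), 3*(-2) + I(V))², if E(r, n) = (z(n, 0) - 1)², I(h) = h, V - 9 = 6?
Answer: 83521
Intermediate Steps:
z(b, D) = D + 2*b (z(b, D) = (D + b) + b = D + 2*b)
V = 15 (V = 9 + 6 = 15)
E(r, n) = (-1 + 2*n)² (E(r, n) = ((0 + 2*n) - 1)² = (2*n - 1)² = (-1 + 2*n)²)
E(S(4), 3*(-2) + I(V))² = ((-1 + 2*(3*(-2) + 15))²)² = ((-1 + 2*(-6 + 15))²)² = ((-1 + 2*9)²)² = ((-1 + 18)²)² = (17²)² = 289² = 83521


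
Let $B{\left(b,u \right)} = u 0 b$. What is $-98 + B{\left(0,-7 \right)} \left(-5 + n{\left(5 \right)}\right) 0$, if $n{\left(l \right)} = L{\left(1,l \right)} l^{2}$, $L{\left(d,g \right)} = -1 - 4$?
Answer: $-98$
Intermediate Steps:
$B{\left(b,u \right)} = 0$ ($B{\left(b,u \right)} = 0 b = 0$)
$L{\left(d,g \right)} = -5$ ($L{\left(d,g \right)} = -1 - 4 = -5$)
$n{\left(l \right)} = - 5 l^{2}$
$-98 + B{\left(0,-7 \right)} \left(-5 + n{\left(5 \right)}\right) 0 = -98 + 0 \left(-5 - 5 \cdot 5^{2}\right) 0 = -98 + 0 \left(-5 - 125\right) 0 = -98 + 0 \left(\left(-130\right) 0\right) = -98 + 0 \cdot 0 = -98 + 0 = -98$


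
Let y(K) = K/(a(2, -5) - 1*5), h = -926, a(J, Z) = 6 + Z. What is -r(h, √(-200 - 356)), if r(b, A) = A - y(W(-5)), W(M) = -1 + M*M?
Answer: -6 - 2*I*√139 ≈ -6.0 - 23.58*I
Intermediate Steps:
W(M) = -1 + M²
y(K) = -K/4 (y(K) = K/((6 - 5) - 1*5) = K/(1 - 5) = K/(-4) = K*(-¼) = -K/4)
r(b, A) = 6 + A (r(b, A) = A - (-1)*(-1 + (-5)²)/4 = A - (-1)*(-1 + 25)/4 = A - (-1)*24/4 = A - 1*(-6) = A + 6 = 6 + A)
-r(h, √(-200 - 356)) = -(6 + √(-200 - 356)) = -(6 + √(-556)) = -(6 + 2*I*√139) = -6 - 2*I*√139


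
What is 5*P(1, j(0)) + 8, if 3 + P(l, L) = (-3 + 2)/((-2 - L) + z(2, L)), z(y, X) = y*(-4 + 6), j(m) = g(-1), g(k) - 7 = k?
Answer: -23/4 ≈ -5.7500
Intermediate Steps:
g(k) = 7 + k
j(m) = 6 (j(m) = 7 - 1 = 6)
z(y, X) = 2*y (z(y, X) = y*2 = 2*y)
P(l, L) = -3 - 1/(2 - L) (P(l, L) = -3 + (-3 + 2)/((-2 - L) + 2*2) = -3 - 1/((-2 - L) + 4) = -3 - 1/(2 - L))
5*P(1, j(0)) + 8 = 5*((7 - 3*6)/(-2 + 6)) + 8 = 5*((7 - 18)/4) + 8 = 5*((¼)*(-11)) + 8 = 5*(-11/4) + 8 = -55/4 + 8 = -23/4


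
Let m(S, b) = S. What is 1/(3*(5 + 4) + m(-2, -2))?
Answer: 1/25 ≈ 0.040000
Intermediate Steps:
1/(3*(5 + 4) + m(-2, -2)) = 1/(3*(5 + 4) - 2) = 1/(3*9 - 2) = 1/(27 - 2) = 1/25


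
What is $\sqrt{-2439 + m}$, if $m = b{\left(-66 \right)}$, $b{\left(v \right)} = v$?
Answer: $i \sqrt{2505} \approx 50.05 i$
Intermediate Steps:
$m = -66$
$\sqrt{-2439 + m} = \sqrt{-2439 - 66} = \sqrt{-2505} = i \sqrt{2505}$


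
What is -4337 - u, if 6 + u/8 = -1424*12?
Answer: 132415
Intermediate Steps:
u = -136752 (u = -48 + 8*(-1424*12) = -48 + 8*(-17088) = -48 - 136704 = -136752)
-4337 - u = -4337 - 1*(-136752) = -4337 + 136752 = 132415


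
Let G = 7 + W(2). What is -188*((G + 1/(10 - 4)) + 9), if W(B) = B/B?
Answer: -9682/3 ≈ -3227.3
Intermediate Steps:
W(B) = 1
G = 8 (G = 7 + 1 = 8)
-188*((G + 1/(10 - 4)) + 9) = -188*((8 + 1/(10 - 4)) + 9) = -188*((8 + 1/6) + 9) = -188*((8 + ⅙) + 9) = -188*(49/6 + 9) = -188*103/6 = -9682/3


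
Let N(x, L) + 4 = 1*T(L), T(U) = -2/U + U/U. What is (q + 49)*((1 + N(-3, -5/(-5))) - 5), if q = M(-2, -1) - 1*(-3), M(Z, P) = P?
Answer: -459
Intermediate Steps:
T(U) = 1 - 2/U (T(U) = -2/U + 1 = 1 - 2/U)
N(x, L) = -4 + (-2 + L)/L (N(x, L) = -4 + 1*((-2 + L)/L) = -4 + (-2 + L)/L)
q = 2 (q = -1 - 1*(-3) = -1 + 3 = 2)
(q + 49)*((1 + N(-3, -5/(-5))) - 5) = (2 + 49)*((1 + (-3 - 2/((-5/(-5))))) - 5) = 51*((1 + (-3 - 2/((-5*(-⅕))))) - 5) = 51*((1 + (-3 - 2/1)) - 5) = 51*((1 + (-3 - 2*1)) - 5) = 51*((1 + (-3 - 2)) - 5) = 51*((1 - 5) - 5) = 51*(-4 - 5) = 51*(-9) = -459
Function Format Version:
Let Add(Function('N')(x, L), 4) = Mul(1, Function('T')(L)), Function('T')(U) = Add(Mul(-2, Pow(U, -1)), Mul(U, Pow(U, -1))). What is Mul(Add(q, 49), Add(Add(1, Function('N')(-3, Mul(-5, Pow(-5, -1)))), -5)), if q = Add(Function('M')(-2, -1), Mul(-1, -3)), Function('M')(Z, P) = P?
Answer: -459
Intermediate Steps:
Function('T')(U) = Add(1, Mul(-2, Pow(U, -1))) (Function('T')(U) = Add(Mul(-2, Pow(U, -1)), 1) = Add(1, Mul(-2, Pow(U, -1))))
Function('N')(x, L) = Add(-4, Mul(Pow(L, -1), Add(-2, L))) (Function('N')(x, L) = Add(-4, Mul(1, Mul(Pow(L, -1), Add(-2, L)))) = Add(-4, Mul(Pow(L, -1), Add(-2, L))))
q = 2 (q = Add(-1, Mul(-1, -3)) = Add(-1, 3) = 2)
Mul(Add(q, 49), Add(Add(1, Function('N')(-3, Mul(-5, Pow(-5, -1)))), -5)) = Mul(Add(2, 49), Add(Add(1, Add(-3, Mul(-2, Pow(Mul(-5, Pow(-5, -1)), -1)))), -5)) = Mul(51, Add(Add(1, Add(-3, Mul(-2, Pow(Mul(-5, Rational(-1, 5)), -1)))), -5)) = Mul(51, Add(Add(1, Add(-3, Mul(-2, Pow(1, -1)))), -5)) = Mul(51, Add(Add(1, Add(-3, Mul(-2, 1))), -5)) = Mul(51, Add(Add(1, Add(-3, -2)), -5)) = Mul(51, Add(Add(1, -5), -5)) = Mul(51, Add(-4, -5)) = Mul(51, -9) = -459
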